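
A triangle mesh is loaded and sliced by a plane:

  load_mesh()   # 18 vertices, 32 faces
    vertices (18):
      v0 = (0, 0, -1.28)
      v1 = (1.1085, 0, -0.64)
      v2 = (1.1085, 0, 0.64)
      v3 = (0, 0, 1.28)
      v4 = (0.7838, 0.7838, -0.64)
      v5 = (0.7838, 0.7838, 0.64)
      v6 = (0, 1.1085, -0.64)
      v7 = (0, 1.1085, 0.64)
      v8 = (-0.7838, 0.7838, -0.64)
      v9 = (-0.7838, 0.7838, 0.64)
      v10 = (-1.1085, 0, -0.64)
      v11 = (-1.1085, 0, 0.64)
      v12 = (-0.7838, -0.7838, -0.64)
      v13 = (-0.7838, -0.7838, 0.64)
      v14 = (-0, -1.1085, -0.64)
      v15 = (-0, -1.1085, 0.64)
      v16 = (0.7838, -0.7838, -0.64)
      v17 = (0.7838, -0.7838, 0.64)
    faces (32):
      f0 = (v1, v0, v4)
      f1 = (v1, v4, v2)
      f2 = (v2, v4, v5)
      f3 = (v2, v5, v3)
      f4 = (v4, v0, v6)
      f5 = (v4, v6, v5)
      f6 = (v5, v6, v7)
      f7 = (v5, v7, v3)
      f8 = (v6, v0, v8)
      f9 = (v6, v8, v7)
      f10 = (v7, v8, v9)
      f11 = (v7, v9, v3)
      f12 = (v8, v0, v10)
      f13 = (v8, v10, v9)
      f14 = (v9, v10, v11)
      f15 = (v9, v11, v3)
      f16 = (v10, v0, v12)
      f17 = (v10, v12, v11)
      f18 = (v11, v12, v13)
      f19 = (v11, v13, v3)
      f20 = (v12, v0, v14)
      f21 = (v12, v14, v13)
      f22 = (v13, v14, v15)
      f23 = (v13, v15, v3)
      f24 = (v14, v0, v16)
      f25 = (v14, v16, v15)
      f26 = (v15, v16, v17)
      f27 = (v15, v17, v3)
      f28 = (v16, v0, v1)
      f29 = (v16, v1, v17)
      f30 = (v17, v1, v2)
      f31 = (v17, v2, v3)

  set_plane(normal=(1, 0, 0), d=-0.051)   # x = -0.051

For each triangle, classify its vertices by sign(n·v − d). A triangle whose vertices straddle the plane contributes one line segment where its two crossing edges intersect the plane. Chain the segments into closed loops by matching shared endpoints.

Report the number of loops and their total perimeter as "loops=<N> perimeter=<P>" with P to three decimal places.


Straddling triangles (12 of 32):
  (v6,v0,v8) [++-] → (-0.051, 0.051, -1.23836)–(-0.051, 1.08737, -0.64)  len=1.1967
  (v6,v8,v7) [+-+] → (-0.051, 1.08737, -0.64)–(-0.051, 1.08737, 0.556713)  len=1.1967
  (v7,v8,v9) [+--] → (-0.051, 1.08737, 0.556713)–(-0.051, 1.08737, 0.64)  len=0.0833
  (v7,v9,v3) [+-+] → (-0.051, 1.08737, 0.64)–(-0.051, 0.051, 1.23836)  len=1.1967
  (v8,v0,v10) [-+-] → (-0.051, 0.051, -1.23836)–(-0.051, 0, -1.25055)  len=0.0524
  (v9,v11,v3) [--+] → (-0.051, 0, 1.25055)–(-0.051, 0.051, 1.23836)  len=0.0524
  (v10,v0,v12) [-+-] → (-0.051, 0, -1.25055)–(-0.051, -0.051, -1.23836)  len=0.0524
  (v11,v13,v3) [--+] → (-0.051, -0.051, 1.23836)–(-0.051, 0, 1.25055)  len=0.0524
  (v12,v0,v14) [-++] → (-0.051, -0.051, -1.23836)–(-0.051, -1.08737, -0.64)  len=1.1967
  (v12,v14,v13) [-+-] → (-0.051, -1.08737, -0.64)–(-0.051, -1.08737, -0.556713)  len=0.0833
  (v13,v14,v15) [-++] → (-0.051, -1.08737, -0.556713)–(-0.051, -1.08737, 0.64)  len=1.1967
  (v13,v15,v3) [-++] → (-0.051, -1.08737, 0.64)–(-0.051, -0.051, 1.23836)  len=1.1967

Chained into 1 loop(s):
  loop 1: 12 segments, perimeter = 7.5566
Total perimeter = 7.557

loops=1 perimeter=7.557


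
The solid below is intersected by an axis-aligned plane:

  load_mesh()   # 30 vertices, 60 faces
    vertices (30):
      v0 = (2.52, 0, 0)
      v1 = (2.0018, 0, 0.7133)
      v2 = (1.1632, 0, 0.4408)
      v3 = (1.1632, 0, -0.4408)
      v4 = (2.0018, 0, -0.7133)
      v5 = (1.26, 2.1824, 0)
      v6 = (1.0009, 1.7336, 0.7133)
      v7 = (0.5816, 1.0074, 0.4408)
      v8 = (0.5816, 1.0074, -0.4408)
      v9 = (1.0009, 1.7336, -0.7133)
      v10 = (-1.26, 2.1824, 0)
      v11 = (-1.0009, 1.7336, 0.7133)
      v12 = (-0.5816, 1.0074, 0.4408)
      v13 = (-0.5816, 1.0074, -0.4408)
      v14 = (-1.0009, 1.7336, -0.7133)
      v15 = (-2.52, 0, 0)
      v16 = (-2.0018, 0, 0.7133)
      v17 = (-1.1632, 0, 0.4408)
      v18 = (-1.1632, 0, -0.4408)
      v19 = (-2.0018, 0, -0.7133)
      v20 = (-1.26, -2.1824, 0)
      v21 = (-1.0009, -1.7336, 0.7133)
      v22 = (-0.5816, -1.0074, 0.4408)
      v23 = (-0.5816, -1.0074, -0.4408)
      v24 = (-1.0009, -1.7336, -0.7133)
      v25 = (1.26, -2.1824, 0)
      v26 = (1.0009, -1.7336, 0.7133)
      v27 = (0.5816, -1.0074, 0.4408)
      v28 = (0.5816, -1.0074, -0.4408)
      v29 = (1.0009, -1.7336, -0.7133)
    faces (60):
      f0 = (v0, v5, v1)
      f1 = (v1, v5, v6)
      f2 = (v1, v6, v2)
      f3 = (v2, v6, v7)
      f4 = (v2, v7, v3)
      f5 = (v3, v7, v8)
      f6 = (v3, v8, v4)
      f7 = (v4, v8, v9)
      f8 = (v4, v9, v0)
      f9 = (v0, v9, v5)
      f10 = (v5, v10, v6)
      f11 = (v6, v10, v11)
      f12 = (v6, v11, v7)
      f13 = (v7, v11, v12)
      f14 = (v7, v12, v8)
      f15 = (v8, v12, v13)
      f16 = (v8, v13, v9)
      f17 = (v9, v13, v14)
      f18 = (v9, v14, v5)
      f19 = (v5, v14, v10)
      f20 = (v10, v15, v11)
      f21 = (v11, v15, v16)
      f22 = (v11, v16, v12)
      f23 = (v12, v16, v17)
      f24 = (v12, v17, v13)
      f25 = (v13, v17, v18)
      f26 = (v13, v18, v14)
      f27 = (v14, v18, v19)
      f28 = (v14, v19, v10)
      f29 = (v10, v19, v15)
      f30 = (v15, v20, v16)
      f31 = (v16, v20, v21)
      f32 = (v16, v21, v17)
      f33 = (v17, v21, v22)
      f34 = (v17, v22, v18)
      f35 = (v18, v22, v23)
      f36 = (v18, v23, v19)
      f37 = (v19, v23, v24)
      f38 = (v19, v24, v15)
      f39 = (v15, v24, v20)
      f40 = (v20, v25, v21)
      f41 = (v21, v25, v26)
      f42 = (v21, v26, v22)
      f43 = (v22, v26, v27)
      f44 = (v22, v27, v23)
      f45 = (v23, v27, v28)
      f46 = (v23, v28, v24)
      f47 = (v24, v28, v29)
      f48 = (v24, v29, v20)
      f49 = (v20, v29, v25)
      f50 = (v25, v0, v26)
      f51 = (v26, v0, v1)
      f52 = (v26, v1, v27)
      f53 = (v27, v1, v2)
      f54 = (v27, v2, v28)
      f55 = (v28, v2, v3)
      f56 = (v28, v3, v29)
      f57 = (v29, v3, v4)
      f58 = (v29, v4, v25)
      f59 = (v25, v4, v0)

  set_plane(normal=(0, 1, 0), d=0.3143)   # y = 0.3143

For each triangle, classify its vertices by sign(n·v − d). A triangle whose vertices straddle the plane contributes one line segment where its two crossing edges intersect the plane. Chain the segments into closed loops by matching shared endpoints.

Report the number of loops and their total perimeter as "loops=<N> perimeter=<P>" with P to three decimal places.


loops=2 perimeter=8.817

Straddling triangles (20 of 60):
  (v0,v5,v1) [-+-] → (2.33854, 0.3143, 0)–(1.89497, 0.3143, 0.610574)  len=0.7547
  (v1,v5,v6) [-++] → (1.89497, 0.3143, 0.610574)–(1.82034, 0.3143, 0.7133)  len=0.1270
  (v1,v6,v2) [-+-] → (1.82034, 0.3143, 0.7133)–(1.13378, 0.3143, 0.490204)  len=0.7219
  (v2,v6,v7) [-++] → (1.13378, 0.3143, 0.490204)–(0.981746, 0.3143, 0.4408)  len=0.1599
  (v2,v7,v3) [-+-] → (0.981746, 0.3143, 0.4408)–(0.981746, 0.3143, -0.165749)  len=0.6065
  (v3,v7,v8) [-++] → (0.981746, 0.3143, -0.165749)–(0.981746, 0.3143, -0.4408)  len=0.2751
  (v3,v8,v4) [-+-] → (0.981746, 0.3143, -0.4408)–(1.55871, 0.3143, -0.628282)  len=0.6067
  (v4,v8,v9) [-++] → (1.55871, 0.3143, -0.628282)–(1.82034, 0.3143, -0.7133)  len=0.2751
  (v4,v9,v0) [-+-] → (1.82034, 0.3143, -0.7133)–(2.24459, 0.3143, -0.129321)  len=0.7218
  (v0,v9,v5) [-++] → (2.24459, 0.3143, -0.129321)–(2.33854, 0.3143, 0)  len=0.1598
  (v10,v15,v11) [+-+] → (-2.33854, 0.3143, 0)–(-2.24459, 0.3143, 0.129321)  len=0.1598
  (v11,v15,v16) [+--] → (-2.24459, 0.3143, 0.129321)–(-1.82034, 0.3143, 0.7133)  len=0.7218
  (v11,v16,v12) [+-+] → (-1.82034, 0.3143, 0.7133)–(-1.55871, 0.3143, 0.628282)  len=0.2751
  (v12,v16,v17) [+--] → (-1.55871, 0.3143, 0.628282)–(-0.981746, 0.3143, 0.4408)  len=0.6067
  (v12,v17,v13) [+-+] → (-0.981746, 0.3143, 0.4408)–(-0.981746, 0.3143, 0.165749)  len=0.2751
  (v13,v17,v18) [+--] → (-0.981746, 0.3143, 0.165749)–(-0.981746, 0.3143, -0.4408)  len=0.6065
  (v13,v18,v14) [+-+] → (-0.981746, 0.3143, -0.4408)–(-1.13378, 0.3143, -0.490204)  len=0.1599
  (v14,v18,v19) [+--] → (-1.13378, 0.3143, -0.490204)–(-1.82034, 0.3143, -0.7133)  len=0.7219
  (v14,v19,v10) [+-+] → (-1.82034, 0.3143, -0.7133)–(-1.89497, 0.3143, -0.610574)  len=0.1270
  (v10,v19,v15) [+--] → (-1.89497, 0.3143, -0.610574)–(-2.33854, 0.3143, 0)  len=0.7547

Chained into 2 loop(s):
  loop 1: 10 segments, perimeter = 4.4084
  loop 2: 10 segments, perimeter = 4.4084
Total perimeter = 8.817


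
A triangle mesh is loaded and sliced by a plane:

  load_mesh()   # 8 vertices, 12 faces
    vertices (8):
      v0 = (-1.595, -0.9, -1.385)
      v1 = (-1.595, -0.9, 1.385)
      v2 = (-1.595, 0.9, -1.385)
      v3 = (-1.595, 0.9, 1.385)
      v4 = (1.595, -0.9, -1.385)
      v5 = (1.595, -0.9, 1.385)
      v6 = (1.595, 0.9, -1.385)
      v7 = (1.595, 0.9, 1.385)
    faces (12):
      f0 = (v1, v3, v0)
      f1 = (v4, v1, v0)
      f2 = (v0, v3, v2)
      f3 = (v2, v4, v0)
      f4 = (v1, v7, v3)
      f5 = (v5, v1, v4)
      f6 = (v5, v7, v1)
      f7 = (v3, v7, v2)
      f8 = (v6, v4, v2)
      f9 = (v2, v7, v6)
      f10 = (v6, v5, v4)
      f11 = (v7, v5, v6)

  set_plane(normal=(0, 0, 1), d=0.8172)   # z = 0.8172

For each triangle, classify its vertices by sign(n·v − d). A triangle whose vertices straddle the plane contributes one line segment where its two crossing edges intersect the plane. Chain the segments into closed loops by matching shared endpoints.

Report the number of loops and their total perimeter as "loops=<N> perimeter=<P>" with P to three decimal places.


loops=1 perimeter=9.980

Straddling triangles (8 of 12):
  (v1,v3,v0) [++-] → (-1.595, 0.531032, 0.8172)–(-1.595, -0.9, 0.8172)  len=1.4310
  (v4,v1,v0) [-+-] → (-0.941108, -0.9, 0.8172)–(-1.595, -0.9, 0.8172)  len=0.6539
  (v0,v3,v2) [-+-] → (-1.595, 0.531032, 0.8172)–(-1.595, 0.9, 0.8172)  len=0.3690
  (v5,v1,v4) [++-] → (-0.941108, -0.9, 0.8172)–(1.595, -0.9, 0.8172)  len=2.5361
  (v3,v7,v2) [++-] → (0.941108, 0.9, 0.8172)–(-1.595, 0.9, 0.8172)  len=2.5361
  (v2,v7,v6) [-+-] → (0.941108, 0.9, 0.8172)–(1.595, 0.9, 0.8172)  len=0.6539
  (v6,v5,v4) [-+-] → (1.595, -0.531032, 0.8172)–(1.595, -0.9, 0.8172)  len=0.3690
  (v7,v5,v6) [++-] → (1.595, -0.531032, 0.8172)–(1.595, 0.9, 0.8172)  len=1.4310

Chained into 1 loop(s):
  loop 1: 8 segments, perimeter = 9.9800
Total perimeter = 9.980


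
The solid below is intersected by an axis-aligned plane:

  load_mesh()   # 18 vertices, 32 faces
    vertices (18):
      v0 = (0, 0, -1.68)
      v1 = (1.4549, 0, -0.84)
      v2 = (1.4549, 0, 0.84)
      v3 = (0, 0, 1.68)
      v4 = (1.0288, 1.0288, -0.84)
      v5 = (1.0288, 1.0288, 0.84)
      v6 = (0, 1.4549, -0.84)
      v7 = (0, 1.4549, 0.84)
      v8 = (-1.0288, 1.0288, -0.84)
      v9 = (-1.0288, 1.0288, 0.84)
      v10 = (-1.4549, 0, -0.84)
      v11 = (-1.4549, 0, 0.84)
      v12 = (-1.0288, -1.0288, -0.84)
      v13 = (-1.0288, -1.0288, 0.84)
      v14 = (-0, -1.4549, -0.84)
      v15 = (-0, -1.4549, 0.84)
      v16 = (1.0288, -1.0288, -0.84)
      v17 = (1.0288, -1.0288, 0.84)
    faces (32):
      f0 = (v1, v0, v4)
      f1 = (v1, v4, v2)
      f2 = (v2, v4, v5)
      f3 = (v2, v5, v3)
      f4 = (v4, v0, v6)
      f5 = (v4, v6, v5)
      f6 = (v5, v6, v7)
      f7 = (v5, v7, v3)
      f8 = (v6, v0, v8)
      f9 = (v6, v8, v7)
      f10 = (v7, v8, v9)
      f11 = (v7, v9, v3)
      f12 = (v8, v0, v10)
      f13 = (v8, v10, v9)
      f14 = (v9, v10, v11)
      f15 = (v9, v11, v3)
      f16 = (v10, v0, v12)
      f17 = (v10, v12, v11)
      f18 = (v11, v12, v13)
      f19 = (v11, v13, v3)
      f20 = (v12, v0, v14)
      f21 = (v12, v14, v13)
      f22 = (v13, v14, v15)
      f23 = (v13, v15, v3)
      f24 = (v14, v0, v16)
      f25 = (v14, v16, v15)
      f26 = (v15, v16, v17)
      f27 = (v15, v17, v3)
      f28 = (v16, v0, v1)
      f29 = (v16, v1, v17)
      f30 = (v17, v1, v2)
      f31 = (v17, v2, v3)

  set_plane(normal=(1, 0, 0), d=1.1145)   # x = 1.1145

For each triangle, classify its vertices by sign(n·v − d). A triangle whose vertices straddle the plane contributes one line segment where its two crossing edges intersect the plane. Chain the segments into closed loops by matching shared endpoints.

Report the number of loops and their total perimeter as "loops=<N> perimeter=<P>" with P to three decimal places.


loops=1 perimeter=6.740

Straddling triangles (8 of 32):
  (v1,v0,v4) [+--] → (1.1145, 0, -1.03653)–(1.1145, 0.821881, -0.84)  len=0.8451
  (v1,v4,v2) [+-+] → (1.1145, 0.821881, -0.84)–(1.1145, 0.821881, -0.502107)  len=0.3379
  (v2,v4,v5) [+--] → (1.1145, 0.821881, -0.502107)–(1.1145, 0.821881, 0.84)  len=1.3421
  (v2,v5,v3) [+--] → (1.1145, 0.821881, 0.84)–(1.1145, 0, 1.03653)  len=0.8451
  (v16,v0,v1) [--+] → (1.1145, 0, -1.03653)–(1.1145, -0.821881, -0.84)  len=0.8451
  (v16,v1,v17) [-+-] → (1.1145, -0.821881, -0.84)–(1.1145, -0.821881, 0.502107)  len=1.3421
  (v17,v1,v2) [-++] → (1.1145, -0.821881, 0.502107)–(1.1145, -0.821881, 0.84)  len=0.3379
  (v17,v2,v3) [-+-] → (1.1145, -0.821881, 0.84)–(1.1145, 0, 1.03653)  len=0.8451

Chained into 1 loop(s):
  loop 1: 8 segments, perimeter = 6.7402
Total perimeter = 6.740


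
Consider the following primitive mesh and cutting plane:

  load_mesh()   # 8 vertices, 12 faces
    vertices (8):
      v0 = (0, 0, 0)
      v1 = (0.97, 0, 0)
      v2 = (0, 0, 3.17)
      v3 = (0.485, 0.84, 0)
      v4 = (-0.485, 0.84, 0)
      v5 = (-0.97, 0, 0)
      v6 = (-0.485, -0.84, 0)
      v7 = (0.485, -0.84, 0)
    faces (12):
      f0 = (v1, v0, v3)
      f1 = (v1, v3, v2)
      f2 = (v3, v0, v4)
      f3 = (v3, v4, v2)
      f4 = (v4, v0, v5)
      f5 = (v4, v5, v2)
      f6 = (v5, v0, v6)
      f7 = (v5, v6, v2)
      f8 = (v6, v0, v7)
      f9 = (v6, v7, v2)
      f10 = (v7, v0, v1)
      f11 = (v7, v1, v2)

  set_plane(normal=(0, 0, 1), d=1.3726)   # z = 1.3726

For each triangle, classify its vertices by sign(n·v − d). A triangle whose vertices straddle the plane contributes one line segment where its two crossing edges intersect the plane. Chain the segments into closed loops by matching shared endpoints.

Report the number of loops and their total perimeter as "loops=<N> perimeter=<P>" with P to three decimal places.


loops=1 perimeter=3.300

Straddling triangles (6 of 12):
  (v1,v3,v2) [--+] → (0.274997, 0.476283, 1.3726)–(0.549993, 0, 1.3726)  len=0.5500
  (v3,v4,v2) [--+] → (-0.274997, 0.476283, 1.3726)–(0.274997, 0.476283, 1.3726)  len=0.5500
  (v4,v5,v2) [--+] → (-0.549993, 0, 1.3726)–(-0.274997, 0.476283, 1.3726)  len=0.5500
  (v5,v6,v2) [--+] → (-0.274997, -0.476283, 1.3726)–(-0.549993, 0, 1.3726)  len=0.5500
  (v6,v7,v2) [--+] → (0.274997, -0.476283, 1.3726)–(-0.274997, -0.476283, 1.3726)  len=0.5500
  (v7,v1,v2) [--+] → (0.549993, 0, 1.3726)–(0.274997, -0.476283, 1.3726)  len=0.5500

Chained into 1 loop(s):
  loop 1: 6 segments, perimeter = 3.2999
Total perimeter = 3.300


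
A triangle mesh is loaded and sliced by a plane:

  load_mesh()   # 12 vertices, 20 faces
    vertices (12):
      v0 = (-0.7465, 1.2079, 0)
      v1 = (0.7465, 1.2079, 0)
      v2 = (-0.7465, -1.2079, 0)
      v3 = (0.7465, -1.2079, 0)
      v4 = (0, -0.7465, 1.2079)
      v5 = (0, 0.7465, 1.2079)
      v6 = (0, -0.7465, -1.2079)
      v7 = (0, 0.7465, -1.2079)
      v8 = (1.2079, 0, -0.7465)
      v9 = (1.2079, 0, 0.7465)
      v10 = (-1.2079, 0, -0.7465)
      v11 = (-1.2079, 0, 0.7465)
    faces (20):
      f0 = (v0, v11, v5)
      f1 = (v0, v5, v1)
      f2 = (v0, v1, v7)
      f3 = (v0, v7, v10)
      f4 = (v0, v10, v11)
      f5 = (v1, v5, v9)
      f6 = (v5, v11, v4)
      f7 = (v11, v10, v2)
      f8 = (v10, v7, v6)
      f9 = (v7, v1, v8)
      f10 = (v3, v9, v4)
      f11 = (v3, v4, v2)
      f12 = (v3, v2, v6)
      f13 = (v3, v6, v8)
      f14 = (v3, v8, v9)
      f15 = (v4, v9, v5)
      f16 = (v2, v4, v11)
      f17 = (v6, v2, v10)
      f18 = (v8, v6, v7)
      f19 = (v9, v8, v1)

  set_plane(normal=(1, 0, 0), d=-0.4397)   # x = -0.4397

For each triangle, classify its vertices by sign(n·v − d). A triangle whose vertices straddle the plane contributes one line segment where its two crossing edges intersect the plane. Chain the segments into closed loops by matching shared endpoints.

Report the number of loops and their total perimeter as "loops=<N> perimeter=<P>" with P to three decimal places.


loops=1 perimeter=7.099

Straddling triangles (10 of 20):
  (v0,v11,v5) [--+] → (-0.4397, 0.474759, 1.03994)–(-0.4397, 1.01827, 0.496428)  len=0.7686
  (v0,v5,v1) [-++] → (-0.4397, 1.01827, 0.496428)–(-0.4397, 1.2079, 0)  len=0.5314
  (v0,v1,v7) [-++] → (-0.4397, 1.2079, 0)–(-0.4397, 1.01827, -0.496428)  len=0.5314
  (v0,v7,v10) [-+-] → (-0.4397, 1.01827, -0.496428)–(-0.4397, 0.474759, -1.03994)  len=0.7686
  (v5,v11,v4) [+-+] → (-0.4397, 0.474759, 1.03994)–(-0.4397, -0.474759, 1.03994)  len=0.9495
  (v10,v7,v6) [-++] → (-0.4397, 0.474759, -1.03994)–(-0.4397, -0.474759, -1.03994)  len=0.9495
  (v3,v4,v2) [++-] → (-0.4397, -1.01827, 0.496428)–(-0.4397, -1.2079, 0)  len=0.5314
  (v3,v2,v6) [+-+] → (-0.4397, -1.2079, 0)–(-0.4397, -1.01827, -0.496428)  len=0.5314
  (v2,v4,v11) [-+-] → (-0.4397, -1.01827, 0.496428)–(-0.4397, -0.474759, 1.03994)  len=0.7686
  (v6,v2,v10) [+--] → (-0.4397, -1.01827, -0.496428)–(-0.4397, -0.474759, -1.03994)  len=0.7686

Chained into 1 loop(s):
  loop 1: 10 segments, perimeter = 7.0993
Total perimeter = 7.099


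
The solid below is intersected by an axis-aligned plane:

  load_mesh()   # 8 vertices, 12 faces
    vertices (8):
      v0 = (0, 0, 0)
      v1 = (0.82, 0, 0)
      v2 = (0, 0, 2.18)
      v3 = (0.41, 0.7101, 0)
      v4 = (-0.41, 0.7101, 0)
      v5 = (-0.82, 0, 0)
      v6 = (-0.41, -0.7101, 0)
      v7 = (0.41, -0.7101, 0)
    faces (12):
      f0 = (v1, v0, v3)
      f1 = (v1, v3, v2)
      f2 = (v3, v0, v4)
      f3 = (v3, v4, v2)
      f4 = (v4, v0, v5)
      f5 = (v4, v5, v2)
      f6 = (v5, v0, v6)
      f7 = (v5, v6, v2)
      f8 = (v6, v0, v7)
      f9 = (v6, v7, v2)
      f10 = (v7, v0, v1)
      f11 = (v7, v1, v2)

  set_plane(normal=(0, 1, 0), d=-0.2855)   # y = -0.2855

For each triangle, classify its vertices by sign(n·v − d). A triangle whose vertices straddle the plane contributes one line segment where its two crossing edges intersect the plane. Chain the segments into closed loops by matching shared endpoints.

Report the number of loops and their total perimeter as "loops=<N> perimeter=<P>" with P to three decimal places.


Straddling triangles (6 of 12):
  (v5,v0,v6) [++-] → (-0.164843, -0.2855, 0)–(-0.655157, -0.2855, 0)  len=0.4903
  (v5,v6,v2) [+-+] → (-0.655157, -0.2855, 0)–(-0.164843, -0.2855, 1.30352)  len=1.3927
  (v6,v0,v7) [-+-] → (-0.164843, -0.2855, 0)–(0.164843, -0.2855, 0)  len=0.3297
  (v6,v7,v2) [--+] → (0.164843, -0.2855, 1.30352)–(-0.164843, -0.2855, 1.30352)  len=0.3297
  (v7,v0,v1) [-++] → (0.164843, -0.2855, 0)–(0.655157, -0.2855, 0)  len=0.4903
  (v7,v1,v2) [-++] → (0.655157, -0.2855, 0)–(0.164843, -0.2855, 1.30352)  len=1.3927

Chained into 1 loop(s):
  loop 1: 6 segments, perimeter = 4.4254
Total perimeter = 4.425

loops=1 perimeter=4.425


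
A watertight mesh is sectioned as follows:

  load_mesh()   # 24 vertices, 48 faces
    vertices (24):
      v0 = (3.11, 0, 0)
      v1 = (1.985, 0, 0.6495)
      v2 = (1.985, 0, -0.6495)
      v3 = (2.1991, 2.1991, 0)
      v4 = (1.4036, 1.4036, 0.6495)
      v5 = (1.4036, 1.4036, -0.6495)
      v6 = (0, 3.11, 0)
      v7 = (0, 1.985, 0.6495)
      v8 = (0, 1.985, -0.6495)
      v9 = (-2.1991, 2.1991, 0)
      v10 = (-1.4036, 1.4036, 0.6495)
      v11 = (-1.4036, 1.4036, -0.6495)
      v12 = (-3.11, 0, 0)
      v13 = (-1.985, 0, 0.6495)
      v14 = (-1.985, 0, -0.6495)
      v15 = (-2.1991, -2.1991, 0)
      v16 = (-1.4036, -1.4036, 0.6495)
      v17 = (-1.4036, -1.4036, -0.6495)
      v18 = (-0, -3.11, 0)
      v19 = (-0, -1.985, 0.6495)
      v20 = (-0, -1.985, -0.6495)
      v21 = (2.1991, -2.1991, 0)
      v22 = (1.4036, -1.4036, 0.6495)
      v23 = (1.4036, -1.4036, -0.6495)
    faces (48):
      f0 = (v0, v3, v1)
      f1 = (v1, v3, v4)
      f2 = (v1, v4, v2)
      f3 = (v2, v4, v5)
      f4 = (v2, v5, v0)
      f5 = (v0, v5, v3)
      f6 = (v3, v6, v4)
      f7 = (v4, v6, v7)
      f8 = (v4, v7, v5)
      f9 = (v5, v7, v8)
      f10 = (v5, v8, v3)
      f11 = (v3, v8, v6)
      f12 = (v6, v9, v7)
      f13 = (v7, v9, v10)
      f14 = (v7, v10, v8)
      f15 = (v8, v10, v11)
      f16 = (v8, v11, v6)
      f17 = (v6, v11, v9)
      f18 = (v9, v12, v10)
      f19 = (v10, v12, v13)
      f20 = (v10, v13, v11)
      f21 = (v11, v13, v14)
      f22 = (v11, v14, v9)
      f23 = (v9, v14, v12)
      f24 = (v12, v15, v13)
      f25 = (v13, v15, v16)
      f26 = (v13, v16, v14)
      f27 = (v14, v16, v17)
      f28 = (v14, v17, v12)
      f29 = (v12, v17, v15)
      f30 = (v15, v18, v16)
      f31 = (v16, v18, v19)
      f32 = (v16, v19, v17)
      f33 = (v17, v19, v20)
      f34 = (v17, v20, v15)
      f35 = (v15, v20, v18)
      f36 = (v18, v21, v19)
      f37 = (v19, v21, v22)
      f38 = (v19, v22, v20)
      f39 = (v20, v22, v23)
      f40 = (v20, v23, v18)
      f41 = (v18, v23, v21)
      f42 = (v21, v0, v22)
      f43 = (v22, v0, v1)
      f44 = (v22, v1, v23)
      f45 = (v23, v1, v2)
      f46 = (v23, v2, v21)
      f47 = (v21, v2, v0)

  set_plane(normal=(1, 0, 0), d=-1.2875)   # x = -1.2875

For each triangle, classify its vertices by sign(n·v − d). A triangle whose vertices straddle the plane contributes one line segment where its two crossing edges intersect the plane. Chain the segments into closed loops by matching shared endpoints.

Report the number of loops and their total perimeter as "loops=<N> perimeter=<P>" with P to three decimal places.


loops=2 perimeter=7.794

Straddling triangles (12 of 48):
  (v6,v9,v7) [+-+] → (-1.2875, 2.5767, 0)–(-1.2875, 2.11035, 0.269239)  len=0.5385
  (v7,v9,v10) [+--] → (-1.2875, 2.11035, 0.269239)–(-1.2875, 1.45169, 0.6495)  len=0.7605
  (v7,v10,v8) [+-+] → (-1.2875, 1.45169, 0.6495)–(-1.2875, 1.45169, 0.542052)  len=0.1074
  (v8,v10,v11) [+--] → (-1.2875, 1.45169, 0.542052)–(-1.2875, 1.45169, -0.6495)  len=1.1916
  (v8,v11,v6) [+-+] → (-1.2875, 1.45169, -0.6495)–(-1.2875, 1.54475, -0.595776)  len=0.1075
  (v6,v11,v9) [+--] → (-1.2875, 1.54475, -0.595776)–(-1.2875, 2.5767, 0)  len=1.1916
  (v15,v18,v16) [-+-] → (-1.2875, -2.5767, 0)–(-1.2875, -1.54475, 0.595776)  len=1.1916
  (v16,v18,v19) [-++] → (-1.2875, -1.54475, 0.595776)–(-1.2875, -1.45169, 0.6495)  len=0.1075
  (v16,v19,v17) [-+-] → (-1.2875, -1.45169, 0.6495)–(-1.2875, -1.45169, -0.542052)  len=1.1916
  (v17,v19,v20) [-++] → (-1.2875, -1.45169, -0.542052)–(-1.2875, -1.45169, -0.6495)  len=0.1074
  (v17,v20,v15) [-+-] → (-1.2875, -1.45169, -0.6495)–(-1.2875, -2.11035, -0.269239)  len=0.7605
  (v15,v20,v18) [-++] → (-1.2875, -2.11035, -0.269239)–(-1.2875, -2.5767, 0)  len=0.5385

Chained into 2 loop(s):
  loop 1: 6 segments, perimeter = 3.8971
  loop 2: 6 segments, perimeter = 3.8971
Total perimeter = 7.794


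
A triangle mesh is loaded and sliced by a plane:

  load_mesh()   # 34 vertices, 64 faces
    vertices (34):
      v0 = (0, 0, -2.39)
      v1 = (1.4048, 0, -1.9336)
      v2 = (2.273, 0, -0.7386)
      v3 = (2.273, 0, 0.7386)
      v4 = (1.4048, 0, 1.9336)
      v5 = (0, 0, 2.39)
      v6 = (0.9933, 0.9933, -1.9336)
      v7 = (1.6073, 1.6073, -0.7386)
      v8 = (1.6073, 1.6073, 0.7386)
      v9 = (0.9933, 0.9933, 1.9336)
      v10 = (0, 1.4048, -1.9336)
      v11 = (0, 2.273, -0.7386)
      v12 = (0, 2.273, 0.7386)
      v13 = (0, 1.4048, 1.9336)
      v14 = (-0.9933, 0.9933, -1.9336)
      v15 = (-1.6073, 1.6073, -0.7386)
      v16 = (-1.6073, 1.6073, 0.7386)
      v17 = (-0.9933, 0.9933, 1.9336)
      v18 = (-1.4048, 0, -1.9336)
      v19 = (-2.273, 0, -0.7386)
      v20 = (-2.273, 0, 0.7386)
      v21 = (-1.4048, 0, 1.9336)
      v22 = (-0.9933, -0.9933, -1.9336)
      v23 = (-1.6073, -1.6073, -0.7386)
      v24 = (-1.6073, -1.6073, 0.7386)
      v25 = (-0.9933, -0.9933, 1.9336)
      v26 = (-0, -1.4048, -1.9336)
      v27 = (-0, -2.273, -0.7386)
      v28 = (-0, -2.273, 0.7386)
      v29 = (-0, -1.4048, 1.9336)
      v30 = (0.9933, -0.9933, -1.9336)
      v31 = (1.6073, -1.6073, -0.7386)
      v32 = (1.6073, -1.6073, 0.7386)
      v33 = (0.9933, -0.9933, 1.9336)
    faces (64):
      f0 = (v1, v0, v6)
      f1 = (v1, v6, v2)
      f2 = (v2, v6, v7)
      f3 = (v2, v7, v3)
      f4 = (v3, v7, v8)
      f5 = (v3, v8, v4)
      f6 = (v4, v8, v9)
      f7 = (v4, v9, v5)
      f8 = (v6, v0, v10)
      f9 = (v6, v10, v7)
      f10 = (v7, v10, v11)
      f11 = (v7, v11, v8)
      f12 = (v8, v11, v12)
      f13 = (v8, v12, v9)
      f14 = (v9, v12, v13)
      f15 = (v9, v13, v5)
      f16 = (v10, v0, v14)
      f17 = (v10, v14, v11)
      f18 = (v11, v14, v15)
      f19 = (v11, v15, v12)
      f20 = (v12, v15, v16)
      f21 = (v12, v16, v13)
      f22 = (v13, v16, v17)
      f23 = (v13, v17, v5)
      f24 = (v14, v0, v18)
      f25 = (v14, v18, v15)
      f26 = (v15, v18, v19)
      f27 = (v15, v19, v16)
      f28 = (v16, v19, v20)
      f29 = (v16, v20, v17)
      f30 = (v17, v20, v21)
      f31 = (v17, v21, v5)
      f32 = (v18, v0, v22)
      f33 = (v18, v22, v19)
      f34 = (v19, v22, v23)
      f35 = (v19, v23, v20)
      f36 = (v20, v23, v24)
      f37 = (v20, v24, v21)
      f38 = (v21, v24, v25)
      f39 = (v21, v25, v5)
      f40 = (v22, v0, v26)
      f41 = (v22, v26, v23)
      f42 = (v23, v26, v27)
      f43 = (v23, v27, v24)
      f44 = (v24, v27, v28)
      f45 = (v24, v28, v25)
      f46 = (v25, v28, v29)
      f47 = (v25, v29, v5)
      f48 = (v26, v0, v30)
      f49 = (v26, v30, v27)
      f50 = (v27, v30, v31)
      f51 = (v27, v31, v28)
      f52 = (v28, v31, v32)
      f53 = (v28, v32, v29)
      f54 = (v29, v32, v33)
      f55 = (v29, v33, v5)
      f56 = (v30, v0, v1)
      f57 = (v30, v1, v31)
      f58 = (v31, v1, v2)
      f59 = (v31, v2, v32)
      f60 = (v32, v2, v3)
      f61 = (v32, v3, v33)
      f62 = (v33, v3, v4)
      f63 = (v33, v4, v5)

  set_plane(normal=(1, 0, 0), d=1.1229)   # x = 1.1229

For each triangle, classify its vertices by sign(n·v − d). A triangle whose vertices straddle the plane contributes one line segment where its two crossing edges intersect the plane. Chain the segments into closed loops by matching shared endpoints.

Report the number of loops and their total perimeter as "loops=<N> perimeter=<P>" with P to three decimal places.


Straddling triangles (20 of 64):
  (v1,v0,v6) [+--] → (1.1229, 0, -2.02519)–(1.1229, 0.680465, -1.9336)  len=0.6866
  (v1,v6,v2) [+-+] → (1.1229, 0.680465, -1.9336)–(1.1229, 0.892705, -1.81258)  len=0.2443
  (v2,v6,v7) [+-+] → (1.1229, 0.892705, -1.81258)–(1.1229, 1.1229, -1.68137)  len=0.2650
  (v4,v8,v9) [++-] → (1.1229, 1.1229, 1.68137)–(1.1229, 0.680465, 1.9336)  len=0.5093
  (v4,v9,v5) [+--] → (1.1229, 0.680465, 1.9336)–(1.1229, 0, 2.02519)  len=0.6866
  (v6,v10,v7) [--+] → (1.1229, 1.54627, -1.09874)–(1.1229, 1.1229, -1.68137)  len=0.7202
  (v7,v10,v11) [+--] → (1.1229, 1.54627, -1.09874)–(1.1229, 1.80793, -0.7386)  len=0.4452
  (v7,v11,v8) [+-+] → (1.1229, 1.80793, -0.7386)–(1.1229, 1.80793, 0.293409)  len=1.0320
  (v8,v11,v12) [+--] → (1.1229, 1.80793, 0.293409)–(1.1229, 1.80793, 0.7386)  len=0.4452
  (v8,v12,v9) [+--] → (1.1229, 1.80793, 0.7386)–(1.1229, 1.1229, 1.68137)  len=1.1654
  (v27,v30,v31) [--+] → (1.1229, -1.1229, -1.68137)–(1.1229, -1.80793, -0.7386)  len=1.1654
  (v27,v31,v28) [-+-] → (1.1229, -1.80793, -0.7386)–(1.1229, -1.80793, -0.293409)  len=0.4452
  (v28,v31,v32) [-++] → (1.1229, -1.80793, -0.293409)–(1.1229, -1.80793, 0.7386)  len=1.0320
  (v28,v32,v29) [-+-] → (1.1229, -1.80793, 0.7386)–(1.1229, -1.54627, 1.09874)  len=0.4452
  (v29,v32,v33) [-+-] → (1.1229, -1.54627, 1.09874)–(1.1229, -1.1229, 1.68137)  len=0.7202
  (v30,v0,v1) [--+] → (1.1229, 0, -2.02519)–(1.1229, -0.680465, -1.9336)  len=0.6866
  (v30,v1,v31) [-++] → (1.1229, -0.680465, -1.9336)–(1.1229, -1.1229, -1.68137)  len=0.5093
  (v32,v3,v33) [++-] → (1.1229, -0.892705, 1.81258)–(1.1229, -1.1229, 1.68137)  len=0.2650
  (v33,v3,v4) [-++] → (1.1229, -0.892705, 1.81258)–(1.1229, -0.680465, 1.9336)  len=0.2443
  (v33,v4,v5) [-+-] → (1.1229, -0.680465, 1.9336)–(1.1229, 0, 2.02519)  len=0.6866

Chained into 1 loop(s):
  loop 1: 20 segments, perimeter = 12.3994
Total perimeter = 12.399

loops=1 perimeter=12.399


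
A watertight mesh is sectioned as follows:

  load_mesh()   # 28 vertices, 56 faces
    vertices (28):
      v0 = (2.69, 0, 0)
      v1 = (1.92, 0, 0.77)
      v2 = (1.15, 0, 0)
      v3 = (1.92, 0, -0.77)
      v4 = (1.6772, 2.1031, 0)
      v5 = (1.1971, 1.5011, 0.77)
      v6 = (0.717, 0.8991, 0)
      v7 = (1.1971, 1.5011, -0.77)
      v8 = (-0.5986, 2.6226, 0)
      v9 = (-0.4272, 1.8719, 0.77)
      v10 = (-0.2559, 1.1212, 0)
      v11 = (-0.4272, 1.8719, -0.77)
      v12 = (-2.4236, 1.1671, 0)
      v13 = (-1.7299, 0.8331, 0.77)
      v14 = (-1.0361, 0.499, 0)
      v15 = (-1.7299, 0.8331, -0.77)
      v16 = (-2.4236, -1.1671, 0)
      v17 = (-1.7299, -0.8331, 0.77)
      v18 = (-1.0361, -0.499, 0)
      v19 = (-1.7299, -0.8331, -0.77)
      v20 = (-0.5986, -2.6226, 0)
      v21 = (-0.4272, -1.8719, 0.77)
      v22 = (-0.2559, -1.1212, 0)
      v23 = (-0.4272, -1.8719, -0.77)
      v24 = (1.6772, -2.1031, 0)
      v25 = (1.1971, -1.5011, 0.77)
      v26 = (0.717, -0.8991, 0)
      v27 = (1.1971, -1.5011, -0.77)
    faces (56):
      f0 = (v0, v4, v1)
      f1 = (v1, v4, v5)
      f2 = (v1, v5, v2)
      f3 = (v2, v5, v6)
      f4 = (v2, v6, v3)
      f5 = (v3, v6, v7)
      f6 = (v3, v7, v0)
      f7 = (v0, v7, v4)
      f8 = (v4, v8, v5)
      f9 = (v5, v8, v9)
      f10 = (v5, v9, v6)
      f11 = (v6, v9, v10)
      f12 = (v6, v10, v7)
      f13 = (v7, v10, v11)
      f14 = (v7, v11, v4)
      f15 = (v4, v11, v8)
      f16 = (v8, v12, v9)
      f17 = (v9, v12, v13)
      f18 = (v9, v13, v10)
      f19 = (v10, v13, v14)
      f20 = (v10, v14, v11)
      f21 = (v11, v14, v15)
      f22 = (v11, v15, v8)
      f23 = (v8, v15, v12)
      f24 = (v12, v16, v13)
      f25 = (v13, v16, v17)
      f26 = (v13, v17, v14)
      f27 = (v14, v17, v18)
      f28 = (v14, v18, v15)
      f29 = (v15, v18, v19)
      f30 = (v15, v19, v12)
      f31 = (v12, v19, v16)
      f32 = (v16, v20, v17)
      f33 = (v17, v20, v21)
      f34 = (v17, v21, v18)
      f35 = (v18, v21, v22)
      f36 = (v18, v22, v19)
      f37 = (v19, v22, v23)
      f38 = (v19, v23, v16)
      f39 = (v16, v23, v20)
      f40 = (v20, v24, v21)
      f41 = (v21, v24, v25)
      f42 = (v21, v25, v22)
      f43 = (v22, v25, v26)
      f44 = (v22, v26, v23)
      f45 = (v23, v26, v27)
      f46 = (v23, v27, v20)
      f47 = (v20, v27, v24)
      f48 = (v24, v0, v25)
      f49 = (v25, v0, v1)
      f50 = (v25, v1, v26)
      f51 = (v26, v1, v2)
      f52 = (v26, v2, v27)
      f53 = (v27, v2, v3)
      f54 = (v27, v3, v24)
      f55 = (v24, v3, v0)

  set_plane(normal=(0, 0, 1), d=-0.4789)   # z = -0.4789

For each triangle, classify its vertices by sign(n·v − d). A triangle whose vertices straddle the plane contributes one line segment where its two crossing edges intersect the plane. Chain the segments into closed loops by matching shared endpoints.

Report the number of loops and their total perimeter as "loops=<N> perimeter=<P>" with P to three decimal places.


Straddling triangles (28 of 56):
  (v2,v6,v3) [++-] → (1.4652, 0.339907, -0.4789)–(1.6289, 0, -0.4789)  len=0.3773
  (v3,v6,v7) [-+-] → (1.4652, 0.339907, -0.4789)–(1.0156, 1.27351, -0.4789)  len=1.0362
  (v3,v7,v0) [--+] → (1.76149, 0.933606, -0.4789)–(2.2111, 0, -0.4789)  len=1.0362
  (v0,v7,v4) [+-+] → (1.76149, 0.933606, -0.4789)–(1.3786, 1.72869, -0.4789)  len=0.8825
  (v6,v10,v7) [++-] → (0.647791, 1.35748, -0.4789)–(1.0156, 1.27351, -0.4789)  len=0.3773
  (v7,v10,v11) [-+-] → (0.647791, 1.35748, -0.4789)–(-0.36244, 1.5881, -0.4789)  len=1.0362
  (v7,v11,v4) [--+] → (0.368373, 1.95931, -0.4789)–(1.3786, 1.72869, -0.4789)  len=1.0362
  (v4,v11,v8) [+-+] → (0.368373, 1.95931, -0.4789)–(-0.491998, 2.1557, -0.4789)  len=0.8825
  (v10,v14,v11) [++-] → (-0.657396, 1.35287, -0.4789)–(-0.36244, 1.5881, -0.4789)  len=0.3773
  (v11,v14,v15) [-+-] → (-0.657396, 1.35287, -0.4789)–(-1.46761, 0.706793, -0.4789)  len=1.0363
  (v11,v15,v8) [--+] → (-1.30221, 1.50962, -0.4789)–(-0.491998, 2.1557, -0.4789)  len=1.0363
  (v8,v15,v12) [+-+] → (-1.30221, 1.50962, -0.4789)–(-1.99215, 0.959369, -0.4789)  len=0.8825
  (v14,v18,v15) [++-] → (-1.46761, 0.329497, -0.4789)–(-1.46761, 0.706793, -0.4789)  len=0.3773
  (v15,v18,v19) [-+-] → (-1.46761, 0.329497, -0.4789)–(-1.46761, -0.706793, -0.4789)  len=1.0363
  (v15,v19,v12) [--+] → (-1.99215, -0.0769205, -0.4789)–(-1.99215, 0.959369, -0.4789)  len=1.0363
  (v12,v19,v16) [+-+] → (-1.99215, -0.0769205, -0.4789)–(-1.99215, -0.959369, -0.4789)  len=0.8824
  (v18,v22,v19) [++-] → (-1.17265, -0.942017, -0.4789)–(-1.46761, -0.706793, -0.4789)  len=0.3773
  (v19,v22,v23) [-+-] → (-1.17265, -0.942017, -0.4789)–(-0.36244, -1.5881, -0.4789)  len=1.0363
  (v19,v23,v16) [--+] → (-1.18194, -1.60545, -0.4789)–(-1.99215, -0.959369, -0.4789)  len=1.0363
  (v16,v23,v20) [+-+] → (-1.18194, -1.60545, -0.4789)–(-0.491998, -2.1557, -0.4789)  len=0.8825
  (v22,v26,v23) [++-] → (0.00536704, -1.50413, -0.4789)–(-0.36244, -1.5881, -0.4789)  len=0.3773
  (v23,v26,v27) [-+-] → (0.00536704, -1.50413, -0.4789)–(1.0156, -1.27351, -0.4789)  len=1.0362
  (v23,v27,v20) [--+] → (0.518232, -1.92509, -0.4789)–(-0.491998, -2.1557, -0.4789)  len=1.0362
  (v20,v27,v24) [+-+] → (0.518232, -1.92509, -0.4789)–(1.3786, -1.72869, -0.4789)  len=0.8825
  (v26,v2,v27) [++-] → (1.17929, -0.933606, -0.4789)–(1.0156, -1.27351, -0.4789)  len=0.3773
  (v27,v2,v3) [-+-] → (1.17929, -0.933606, -0.4789)–(1.6289, 0, -0.4789)  len=1.0362
  (v27,v3,v24) [--+] → (1.82821, -0.795081, -0.4789)–(1.3786, -1.72869, -0.4789)  len=1.0362
  (v24,v3,v0) [+-+] → (1.82821, -0.795081, -0.4789)–(2.2111, 0, -0.4789)  len=0.8825

Chained into 2 loop(s):
  loop 1: 14 segments, perimeter = 9.8946
  loop 2: 14 segments, perimeter = 13.4311
Total perimeter = 23.326

loops=2 perimeter=23.326


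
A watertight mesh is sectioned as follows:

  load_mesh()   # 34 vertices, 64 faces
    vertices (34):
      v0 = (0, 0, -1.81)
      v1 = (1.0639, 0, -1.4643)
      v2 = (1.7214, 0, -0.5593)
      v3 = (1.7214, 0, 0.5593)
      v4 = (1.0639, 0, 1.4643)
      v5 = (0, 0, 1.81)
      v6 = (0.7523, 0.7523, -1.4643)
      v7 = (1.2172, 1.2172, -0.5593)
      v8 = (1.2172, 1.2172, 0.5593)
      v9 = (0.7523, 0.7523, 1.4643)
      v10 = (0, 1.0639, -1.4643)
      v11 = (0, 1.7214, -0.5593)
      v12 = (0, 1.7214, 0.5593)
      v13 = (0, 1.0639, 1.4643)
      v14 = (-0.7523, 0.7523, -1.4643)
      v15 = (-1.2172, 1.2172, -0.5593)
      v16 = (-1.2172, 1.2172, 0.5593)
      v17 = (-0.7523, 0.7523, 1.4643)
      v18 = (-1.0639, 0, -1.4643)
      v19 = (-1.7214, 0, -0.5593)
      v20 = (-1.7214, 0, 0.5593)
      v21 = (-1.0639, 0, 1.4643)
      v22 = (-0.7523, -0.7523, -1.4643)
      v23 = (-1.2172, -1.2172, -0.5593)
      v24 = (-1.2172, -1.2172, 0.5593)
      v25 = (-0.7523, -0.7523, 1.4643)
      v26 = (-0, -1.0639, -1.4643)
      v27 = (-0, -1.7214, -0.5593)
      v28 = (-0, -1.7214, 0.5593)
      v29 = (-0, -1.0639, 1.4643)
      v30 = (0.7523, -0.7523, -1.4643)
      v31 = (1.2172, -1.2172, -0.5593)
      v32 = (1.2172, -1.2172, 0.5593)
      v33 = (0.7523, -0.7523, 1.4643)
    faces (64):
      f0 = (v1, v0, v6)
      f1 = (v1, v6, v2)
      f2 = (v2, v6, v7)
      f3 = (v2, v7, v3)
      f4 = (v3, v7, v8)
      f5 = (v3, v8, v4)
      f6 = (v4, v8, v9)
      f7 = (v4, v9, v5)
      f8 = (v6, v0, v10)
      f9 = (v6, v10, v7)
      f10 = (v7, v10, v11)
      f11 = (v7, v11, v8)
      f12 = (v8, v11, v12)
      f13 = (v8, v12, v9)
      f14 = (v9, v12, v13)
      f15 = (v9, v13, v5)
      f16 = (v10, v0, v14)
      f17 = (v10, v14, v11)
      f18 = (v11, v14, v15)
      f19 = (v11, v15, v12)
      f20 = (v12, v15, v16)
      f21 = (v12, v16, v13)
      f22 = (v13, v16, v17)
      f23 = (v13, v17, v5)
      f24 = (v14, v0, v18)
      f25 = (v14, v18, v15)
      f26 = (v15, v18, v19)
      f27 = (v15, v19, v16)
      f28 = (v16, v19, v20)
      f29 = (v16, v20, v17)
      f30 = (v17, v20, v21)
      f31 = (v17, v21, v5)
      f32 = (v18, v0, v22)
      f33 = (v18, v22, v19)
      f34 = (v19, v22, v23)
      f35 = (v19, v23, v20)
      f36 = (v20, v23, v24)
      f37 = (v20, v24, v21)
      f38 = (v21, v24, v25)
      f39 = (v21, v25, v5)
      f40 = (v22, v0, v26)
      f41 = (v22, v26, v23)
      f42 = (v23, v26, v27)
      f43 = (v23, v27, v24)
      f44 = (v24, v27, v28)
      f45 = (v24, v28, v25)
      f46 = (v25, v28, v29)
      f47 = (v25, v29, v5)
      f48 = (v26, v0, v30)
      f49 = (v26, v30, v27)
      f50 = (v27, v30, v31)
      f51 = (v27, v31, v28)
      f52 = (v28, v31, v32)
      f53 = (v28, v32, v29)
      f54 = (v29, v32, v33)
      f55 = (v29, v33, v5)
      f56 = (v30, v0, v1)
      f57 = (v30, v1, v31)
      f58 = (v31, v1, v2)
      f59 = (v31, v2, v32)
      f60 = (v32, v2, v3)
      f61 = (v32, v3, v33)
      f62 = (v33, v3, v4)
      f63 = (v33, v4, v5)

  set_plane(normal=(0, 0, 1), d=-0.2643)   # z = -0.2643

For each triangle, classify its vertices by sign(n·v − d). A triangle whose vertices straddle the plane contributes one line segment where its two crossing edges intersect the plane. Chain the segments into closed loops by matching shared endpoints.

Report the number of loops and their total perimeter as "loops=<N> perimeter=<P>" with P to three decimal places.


loops=1 perimeter=10.540

Straddling triangles (16 of 64):
  (v2,v7,v3) [--+] → (1.35017, 0.896197, -0.2643)–(1.7214, 0, -0.2643)  len=0.9700
  (v3,v7,v8) [+-+] → (1.35017, 0.896197, -0.2643)–(1.2172, 1.2172, -0.2643)  len=0.3475
  (v7,v11,v8) [--+] → (0.321003, 1.58843, -0.2643)–(1.2172, 1.2172, -0.2643)  len=0.9700
  (v8,v11,v12) [+-+] → (0.321003, 1.58843, -0.2643)–(0, 1.7214, -0.2643)  len=0.3475
  (v11,v15,v12) [--+] → (-0.896197, 1.35017, -0.2643)–(0, 1.7214, -0.2643)  len=0.9700
  (v12,v15,v16) [+-+] → (-0.896197, 1.35017, -0.2643)–(-1.2172, 1.2172, -0.2643)  len=0.3475
  (v15,v19,v16) [--+] → (-1.58843, 0.321003, -0.2643)–(-1.2172, 1.2172, -0.2643)  len=0.9700
  (v16,v19,v20) [+-+] → (-1.58843, 0.321003, -0.2643)–(-1.7214, 0, -0.2643)  len=0.3475
  (v19,v23,v20) [--+] → (-1.35017, -0.896197, -0.2643)–(-1.7214, 0, -0.2643)  len=0.9700
  (v20,v23,v24) [+-+] → (-1.35017, -0.896197, -0.2643)–(-1.2172, -1.2172, -0.2643)  len=0.3475
  (v23,v27,v24) [--+] → (-0.321003, -1.58843, -0.2643)–(-1.2172, -1.2172, -0.2643)  len=0.9700
  (v24,v27,v28) [+-+] → (-0.321003, -1.58843, -0.2643)–(0, -1.7214, -0.2643)  len=0.3475
  (v27,v31,v28) [--+] → (0.896197, -1.35017, -0.2643)–(0, -1.7214, -0.2643)  len=0.9700
  (v28,v31,v32) [+-+] → (0.896197, -1.35017, -0.2643)–(1.2172, -1.2172, -0.2643)  len=0.3475
  (v31,v2,v32) [--+] → (1.58843, -0.321003, -0.2643)–(1.2172, -1.2172, -0.2643)  len=0.9700
  (v32,v2,v3) [+-+] → (1.58843, -0.321003, -0.2643)–(1.7214, 0, -0.2643)  len=0.3475

Chained into 1 loop(s):
  loop 1: 16 segments, perimeter = 10.5400
Total perimeter = 10.540


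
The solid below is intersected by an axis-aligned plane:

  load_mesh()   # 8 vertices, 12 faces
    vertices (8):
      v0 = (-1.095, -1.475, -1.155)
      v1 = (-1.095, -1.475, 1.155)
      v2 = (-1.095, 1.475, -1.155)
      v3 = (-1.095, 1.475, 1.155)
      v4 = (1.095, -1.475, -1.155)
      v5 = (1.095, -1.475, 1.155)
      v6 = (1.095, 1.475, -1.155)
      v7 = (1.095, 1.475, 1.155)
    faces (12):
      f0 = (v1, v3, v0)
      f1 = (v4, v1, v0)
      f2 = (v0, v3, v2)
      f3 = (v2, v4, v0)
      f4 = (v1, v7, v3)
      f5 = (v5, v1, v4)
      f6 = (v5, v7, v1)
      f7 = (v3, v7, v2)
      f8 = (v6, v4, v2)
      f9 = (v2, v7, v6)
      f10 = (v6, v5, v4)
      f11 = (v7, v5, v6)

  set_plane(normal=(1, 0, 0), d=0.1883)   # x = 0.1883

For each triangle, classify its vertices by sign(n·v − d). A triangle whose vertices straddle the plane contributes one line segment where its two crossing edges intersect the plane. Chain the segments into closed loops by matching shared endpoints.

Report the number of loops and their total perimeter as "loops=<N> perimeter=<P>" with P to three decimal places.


loops=1 perimeter=10.520

Straddling triangles (8 of 12):
  (v4,v1,v0) [+--] → (0.1883, -1.475, -0.198618)–(0.1883, -1.475, -1.155)  len=0.9564
  (v2,v4,v0) [-+-] → (0.1883, -0.253646, -1.155)–(0.1883, -1.475, -1.155)  len=1.2214
  (v1,v7,v3) [-+-] → (0.1883, 0.253646, 1.155)–(0.1883, 1.475, 1.155)  len=1.2214
  (v5,v1,v4) [+-+] → (0.1883, -1.475, 1.155)–(0.1883, -1.475, -0.198618)  len=1.3536
  (v5,v7,v1) [++-] → (0.1883, 0.253646, 1.155)–(0.1883, -1.475, 1.155)  len=1.7286
  (v3,v7,v2) [-+-] → (0.1883, 1.475, 1.155)–(0.1883, 1.475, 0.198618)  len=0.9564
  (v6,v4,v2) [++-] → (0.1883, -0.253646, -1.155)–(0.1883, 1.475, -1.155)  len=1.7286
  (v2,v7,v6) [-++] → (0.1883, 1.475, 0.198618)–(0.1883, 1.475, -1.155)  len=1.3536

Chained into 1 loop(s):
  loop 1: 8 segments, perimeter = 10.5200
Total perimeter = 10.520
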